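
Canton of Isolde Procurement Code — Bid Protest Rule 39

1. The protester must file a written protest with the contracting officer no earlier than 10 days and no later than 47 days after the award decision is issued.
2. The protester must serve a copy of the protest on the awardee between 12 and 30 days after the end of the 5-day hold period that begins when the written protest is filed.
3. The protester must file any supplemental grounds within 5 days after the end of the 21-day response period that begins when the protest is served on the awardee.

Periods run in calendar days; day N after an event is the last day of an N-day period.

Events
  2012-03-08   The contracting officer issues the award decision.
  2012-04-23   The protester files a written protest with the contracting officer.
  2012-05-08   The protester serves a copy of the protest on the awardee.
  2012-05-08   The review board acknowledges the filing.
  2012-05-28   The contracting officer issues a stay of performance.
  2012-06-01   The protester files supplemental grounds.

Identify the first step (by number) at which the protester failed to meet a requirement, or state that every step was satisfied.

Step 2

Step 1 — 10 and 47 days from 2012-03-08 (when the award decision is issued) are 2012-03-18 and 2012-04-24 respectively; done 2012-04-23, which is between those dates.
Step 2 — 12 and 30 days from 2012-04-28 (end of the 5-day hold period, which began when the written protest is filed on 2012-04-23) are 2012-05-10 and 2012-05-28 respectively; 2012-05-08 is 2 days too early.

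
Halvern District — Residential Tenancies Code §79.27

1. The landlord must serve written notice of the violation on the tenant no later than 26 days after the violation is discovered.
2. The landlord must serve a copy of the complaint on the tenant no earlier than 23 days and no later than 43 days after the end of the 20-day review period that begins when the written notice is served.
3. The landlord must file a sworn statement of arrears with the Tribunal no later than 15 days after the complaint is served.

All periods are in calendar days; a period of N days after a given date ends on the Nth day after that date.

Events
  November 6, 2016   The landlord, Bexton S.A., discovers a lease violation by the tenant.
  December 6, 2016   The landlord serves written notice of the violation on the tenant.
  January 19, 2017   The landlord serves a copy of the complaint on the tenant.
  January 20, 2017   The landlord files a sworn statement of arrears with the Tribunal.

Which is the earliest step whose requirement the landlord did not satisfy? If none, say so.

Step 1

Step 1: 26 days after November 6, 2016 (when the violation is discovered) is December 2, 2016; done December 6, 2016 — 4 days late.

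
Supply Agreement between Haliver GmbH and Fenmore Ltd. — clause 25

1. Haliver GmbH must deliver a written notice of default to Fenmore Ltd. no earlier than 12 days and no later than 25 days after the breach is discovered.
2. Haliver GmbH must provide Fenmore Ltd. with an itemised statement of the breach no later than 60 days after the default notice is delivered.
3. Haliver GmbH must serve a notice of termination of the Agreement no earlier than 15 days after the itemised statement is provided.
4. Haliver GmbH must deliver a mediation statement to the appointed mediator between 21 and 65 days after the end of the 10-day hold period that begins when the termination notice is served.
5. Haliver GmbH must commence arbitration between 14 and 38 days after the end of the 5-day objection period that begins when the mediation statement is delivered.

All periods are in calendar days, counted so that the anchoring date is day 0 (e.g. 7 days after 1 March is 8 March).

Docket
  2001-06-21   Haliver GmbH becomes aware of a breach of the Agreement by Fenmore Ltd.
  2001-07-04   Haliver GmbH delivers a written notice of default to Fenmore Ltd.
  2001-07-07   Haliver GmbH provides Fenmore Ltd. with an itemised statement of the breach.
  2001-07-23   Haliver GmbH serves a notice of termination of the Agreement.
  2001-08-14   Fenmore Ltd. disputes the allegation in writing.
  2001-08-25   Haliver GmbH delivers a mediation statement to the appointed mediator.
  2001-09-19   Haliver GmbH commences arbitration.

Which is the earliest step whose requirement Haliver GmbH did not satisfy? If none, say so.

(1) the permitted window runs from 2001-06-21 + 12 = 2001-07-03 to 2001-06-21 + 25 = 2001-07-16; done 2001-07-04 — within the window.
(2) due by 2001-07-04 + 60 days = 2001-09-02; done 2001-07-07 — timely.
(3) permitted from 2001-07-07 + 15 days = 2001-07-22 onward; done 2001-07-23 — permitted.
(4) the permitted window runs from 2001-08-02 + 21 = 2001-08-23 to 2001-08-02 + 65 = 2001-10-06; done 2001-08-25, which is between those dates.
(5) the permitted window runs from 2001-08-30 + 14 = 2001-09-13 to 2001-08-30 + 38 = 2001-10-07; done 2001-09-19, which is between those dates.

None — every step was satisfied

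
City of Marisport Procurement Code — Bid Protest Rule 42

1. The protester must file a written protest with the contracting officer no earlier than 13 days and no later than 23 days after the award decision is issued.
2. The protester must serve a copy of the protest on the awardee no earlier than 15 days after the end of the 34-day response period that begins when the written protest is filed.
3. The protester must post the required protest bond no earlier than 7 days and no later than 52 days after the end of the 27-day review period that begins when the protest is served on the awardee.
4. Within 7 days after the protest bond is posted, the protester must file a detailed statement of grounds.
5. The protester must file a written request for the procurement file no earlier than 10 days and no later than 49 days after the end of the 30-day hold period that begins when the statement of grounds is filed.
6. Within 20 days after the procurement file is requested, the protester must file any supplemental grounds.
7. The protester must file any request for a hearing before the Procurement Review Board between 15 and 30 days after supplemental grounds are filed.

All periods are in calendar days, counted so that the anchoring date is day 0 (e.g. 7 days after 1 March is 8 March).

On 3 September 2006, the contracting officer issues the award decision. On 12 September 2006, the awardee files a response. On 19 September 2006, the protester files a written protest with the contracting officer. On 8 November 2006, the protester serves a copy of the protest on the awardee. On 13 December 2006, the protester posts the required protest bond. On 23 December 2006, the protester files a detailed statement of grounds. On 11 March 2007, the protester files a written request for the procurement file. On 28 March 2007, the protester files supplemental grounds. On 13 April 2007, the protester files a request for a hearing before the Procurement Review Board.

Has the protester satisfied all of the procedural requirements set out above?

Step 1 — 13 and 23 days from 3 September 2006 (when the award decision is issued) are 16 September 2006 and 26 September 2006 respectively; done 19 September 2006, which is between those dates.
Step 2 — must wait 15 days from 23 October 2006 (end of the 34-day response period, which began when the written protest is filed on 19 September 2006), so not before 7 November 2006; done 8 November 2006, after the minimum wait.
Step 3 — 7 and 52 days from 5 December 2006 (end of the 27-day review period, which began when the protest is served on the awardee on 8 November 2006) are 12 December 2006 and 26 January 2007 respectively; done 13 December 2006, which is between those dates.
Step 4 — counting 7 days from 13 December 2006 (when the protest bond is posted) gives a deadline of 20 December 2006; not done until 23 December 2006, 3 days after the deadline.
The procedure was therefore not followed at step 4.

No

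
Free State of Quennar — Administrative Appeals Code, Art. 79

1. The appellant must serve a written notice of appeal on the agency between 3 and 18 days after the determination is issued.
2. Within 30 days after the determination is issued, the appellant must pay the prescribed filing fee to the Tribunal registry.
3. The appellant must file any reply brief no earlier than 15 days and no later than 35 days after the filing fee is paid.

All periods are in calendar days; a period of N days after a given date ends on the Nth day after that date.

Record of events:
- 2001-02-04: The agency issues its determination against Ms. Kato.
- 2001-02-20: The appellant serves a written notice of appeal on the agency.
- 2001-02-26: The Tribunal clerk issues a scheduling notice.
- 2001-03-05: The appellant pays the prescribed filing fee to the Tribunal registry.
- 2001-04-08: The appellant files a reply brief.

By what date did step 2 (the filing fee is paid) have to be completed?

2001-03-06

Step 2 runs from 2001-02-04, when the determination is issued. 30 days after 2001-02-04 is 2001-03-06.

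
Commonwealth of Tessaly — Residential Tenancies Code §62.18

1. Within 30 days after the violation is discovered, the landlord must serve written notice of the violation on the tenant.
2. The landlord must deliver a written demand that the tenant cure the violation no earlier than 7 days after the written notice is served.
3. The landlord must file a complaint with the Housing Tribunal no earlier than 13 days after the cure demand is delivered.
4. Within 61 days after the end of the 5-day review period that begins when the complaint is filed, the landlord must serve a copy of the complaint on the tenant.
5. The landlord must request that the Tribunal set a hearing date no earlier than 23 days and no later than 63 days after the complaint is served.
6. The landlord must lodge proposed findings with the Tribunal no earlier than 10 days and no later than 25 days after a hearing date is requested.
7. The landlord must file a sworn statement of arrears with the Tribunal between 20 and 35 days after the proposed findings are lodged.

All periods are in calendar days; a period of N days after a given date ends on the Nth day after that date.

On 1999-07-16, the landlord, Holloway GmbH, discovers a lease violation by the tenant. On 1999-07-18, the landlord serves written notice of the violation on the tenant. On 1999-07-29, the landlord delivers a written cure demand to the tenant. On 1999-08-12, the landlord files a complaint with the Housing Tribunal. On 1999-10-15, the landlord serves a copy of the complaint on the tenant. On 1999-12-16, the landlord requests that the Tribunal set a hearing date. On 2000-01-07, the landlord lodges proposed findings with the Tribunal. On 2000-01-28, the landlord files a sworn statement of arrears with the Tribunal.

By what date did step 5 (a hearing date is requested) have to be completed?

Step 5 runs from 1999-10-15, when the complaint is served. The window is 23–63 days after 1999-10-15; it closes on 1999-12-17.

1999-12-17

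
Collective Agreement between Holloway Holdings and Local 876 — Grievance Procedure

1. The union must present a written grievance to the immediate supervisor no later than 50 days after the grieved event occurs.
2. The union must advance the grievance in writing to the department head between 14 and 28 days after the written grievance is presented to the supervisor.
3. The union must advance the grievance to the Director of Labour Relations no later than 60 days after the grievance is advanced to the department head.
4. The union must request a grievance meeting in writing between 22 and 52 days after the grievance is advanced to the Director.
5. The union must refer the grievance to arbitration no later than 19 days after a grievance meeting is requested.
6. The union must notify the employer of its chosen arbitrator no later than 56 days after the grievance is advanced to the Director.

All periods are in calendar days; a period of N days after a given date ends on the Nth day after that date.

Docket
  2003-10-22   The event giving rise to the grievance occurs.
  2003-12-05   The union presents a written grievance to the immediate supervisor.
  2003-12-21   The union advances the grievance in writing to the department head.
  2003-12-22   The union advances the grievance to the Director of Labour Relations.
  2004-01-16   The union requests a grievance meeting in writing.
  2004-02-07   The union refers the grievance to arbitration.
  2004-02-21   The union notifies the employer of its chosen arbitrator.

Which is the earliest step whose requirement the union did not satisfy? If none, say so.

Step 5

Step 1: 50 days after 2003-10-22 (when the grieved event occurs) is 2003-12-11; 2003-12-05 is within that limit.
Step 2: the window is 14–28 days after 2003-12-05 (when the written grievance is presented to the supervisor), so 2003-12-19 through 2004-01-02; done 2003-12-21, which is between those dates.
Step 3: 60 days after 2003-12-21 (when the grievance is advanced to the department head) is 2004-02-19; done 2003-12-22 — timely.
Step 4: the window is 22–52 days after 2003-12-22 (when the grievance is advanced to the Director), so 2004-01-13 through 2004-02-12; 2004-01-16 falls inside that range.
Step 5: 19 days after 2004-01-16 (when a grievance meeting is requested) is 2004-02-04; done 2004-02-07 — 3 days late.
Later steps need not be reached.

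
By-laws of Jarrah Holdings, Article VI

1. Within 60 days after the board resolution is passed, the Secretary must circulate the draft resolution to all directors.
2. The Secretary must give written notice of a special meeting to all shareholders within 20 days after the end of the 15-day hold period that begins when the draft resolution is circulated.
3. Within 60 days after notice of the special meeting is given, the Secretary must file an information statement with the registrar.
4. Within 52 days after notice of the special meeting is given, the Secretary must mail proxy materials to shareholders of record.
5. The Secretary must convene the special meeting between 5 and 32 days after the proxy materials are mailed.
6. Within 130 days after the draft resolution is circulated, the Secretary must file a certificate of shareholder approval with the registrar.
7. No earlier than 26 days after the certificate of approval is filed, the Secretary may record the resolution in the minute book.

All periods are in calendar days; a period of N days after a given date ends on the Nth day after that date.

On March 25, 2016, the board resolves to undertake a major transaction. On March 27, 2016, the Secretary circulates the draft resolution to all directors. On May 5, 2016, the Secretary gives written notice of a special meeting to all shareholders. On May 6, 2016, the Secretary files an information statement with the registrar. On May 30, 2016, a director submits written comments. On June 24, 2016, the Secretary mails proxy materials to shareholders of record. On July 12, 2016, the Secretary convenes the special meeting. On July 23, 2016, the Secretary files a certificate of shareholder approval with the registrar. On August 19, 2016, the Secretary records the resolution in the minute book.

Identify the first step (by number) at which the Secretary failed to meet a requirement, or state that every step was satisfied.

Step 1 — counting 60 days from March 25, 2016 (when the board resolution is passed) gives a deadline of May 24, 2016; completed March 27, 2016, before the deadline.
Step 2 — counting 20 days from April 11, 2016 (end of the 15-day hold period, which began when the draft resolution is circulated on March 27, 2016) gives a deadline of May 1, 2016; done May 5, 2016 — 4 days late.

Step 2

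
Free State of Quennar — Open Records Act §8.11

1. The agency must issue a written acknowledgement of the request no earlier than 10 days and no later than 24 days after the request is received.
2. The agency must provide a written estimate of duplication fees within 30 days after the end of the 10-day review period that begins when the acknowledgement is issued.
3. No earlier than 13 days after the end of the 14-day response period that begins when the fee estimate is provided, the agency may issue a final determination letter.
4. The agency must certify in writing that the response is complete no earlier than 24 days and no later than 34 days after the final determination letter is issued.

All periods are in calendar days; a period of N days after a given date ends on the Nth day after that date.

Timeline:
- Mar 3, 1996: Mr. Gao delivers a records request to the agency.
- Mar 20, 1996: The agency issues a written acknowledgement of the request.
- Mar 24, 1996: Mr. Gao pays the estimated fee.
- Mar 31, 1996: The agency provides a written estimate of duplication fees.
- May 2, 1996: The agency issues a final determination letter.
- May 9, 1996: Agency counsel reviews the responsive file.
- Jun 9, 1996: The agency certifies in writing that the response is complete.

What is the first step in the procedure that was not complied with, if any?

Step 4

Step 1 — 10 and 24 days from Mar 3, 1996 (when the request is received) are Mar 13, 1996 and Mar 27, 1996 respectively; done Mar 20, 1996 — within the window.
Step 2 — counting 30 days from Mar 30, 1996 (end of the 10-day review period, which began when the acknowledgement is issued on Mar 20, 1996) gives a deadline of Apr 29, 1996; done Mar 31, 1996 — timely.
Step 3 — must wait 13 days from Apr 14, 1996 (end of the 14-day response period, which began when the fee estimate is provided on Mar 31, 1996), so not before Apr 27, 1996; done May 2, 1996 — permitted.
Step 4 — 24 and 34 days from May 2, 1996 (when the final determination letter is issued) are May 26, 1996 and Jun 5, 1996 respectively; done Jun 9, 1996 — 4 days after the window closed.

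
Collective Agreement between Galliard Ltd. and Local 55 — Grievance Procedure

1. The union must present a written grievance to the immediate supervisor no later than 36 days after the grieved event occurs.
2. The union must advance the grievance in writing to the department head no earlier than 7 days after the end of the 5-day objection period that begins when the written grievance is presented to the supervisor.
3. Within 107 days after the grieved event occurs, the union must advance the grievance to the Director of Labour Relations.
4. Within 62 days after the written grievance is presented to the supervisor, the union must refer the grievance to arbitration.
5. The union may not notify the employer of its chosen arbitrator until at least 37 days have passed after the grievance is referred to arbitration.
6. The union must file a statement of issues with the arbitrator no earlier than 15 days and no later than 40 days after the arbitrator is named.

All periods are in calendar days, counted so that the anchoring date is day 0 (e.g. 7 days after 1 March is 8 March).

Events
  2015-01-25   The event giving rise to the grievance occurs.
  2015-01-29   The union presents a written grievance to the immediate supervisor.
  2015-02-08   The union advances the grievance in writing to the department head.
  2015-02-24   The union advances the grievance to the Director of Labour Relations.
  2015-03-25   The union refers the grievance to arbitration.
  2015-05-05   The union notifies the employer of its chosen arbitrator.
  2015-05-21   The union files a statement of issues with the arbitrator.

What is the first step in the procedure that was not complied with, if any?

Step 1 — counting 36 days from 2015-01-25 (when the grieved event occurs) gives a deadline of 2015-03-02; 2015-01-29 is within that limit.
Step 2 — must wait 7 days from 2015-02-03 (end of the 5-day objection period, which began when the written grievance is presented to the supervisor on 2015-01-29), so not before 2015-02-10; acted on 2015-02-08, 2 days prematurely.
The analysis stops there.

Step 2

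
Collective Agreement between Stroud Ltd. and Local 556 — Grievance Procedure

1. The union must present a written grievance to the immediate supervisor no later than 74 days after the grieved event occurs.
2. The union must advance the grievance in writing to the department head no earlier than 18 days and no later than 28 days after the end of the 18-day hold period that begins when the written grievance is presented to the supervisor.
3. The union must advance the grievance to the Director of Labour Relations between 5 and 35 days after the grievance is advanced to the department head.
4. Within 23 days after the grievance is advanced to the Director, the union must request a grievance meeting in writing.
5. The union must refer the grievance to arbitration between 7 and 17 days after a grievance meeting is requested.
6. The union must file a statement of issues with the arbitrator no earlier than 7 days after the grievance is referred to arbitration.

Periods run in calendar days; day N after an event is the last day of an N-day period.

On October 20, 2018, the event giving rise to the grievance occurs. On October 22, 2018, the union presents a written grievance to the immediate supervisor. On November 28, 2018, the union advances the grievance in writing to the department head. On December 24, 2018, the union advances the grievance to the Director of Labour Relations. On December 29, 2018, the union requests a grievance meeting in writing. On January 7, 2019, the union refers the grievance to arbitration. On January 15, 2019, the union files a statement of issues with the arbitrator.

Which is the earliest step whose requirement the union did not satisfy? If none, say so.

(1) due by October 20, 2018 + 74 days = January 2, 2019; done October 22, 2018 — timely.
(2) the permitted window runs from November 9, 2018 + 18 = November 27, 2018 to November 9, 2018 + 28 = December 7, 2018; November 28, 2018 falls inside that range.
(3) the permitted window runs from November 28, 2018 + 5 = December 3, 2018 to November 28, 2018 + 35 = January 2, 2019; December 24, 2018 falls inside that range.
(4) due by December 24, 2018 + 23 days = January 16, 2019; done December 29, 2018 — timely.
(5) the permitted window runs from December 29, 2018 + 7 = January 5, 2019 to December 29, 2018 + 17 = January 15, 2019; January 7, 2019 falls inside that range.
(6) permitted from January 7, 2019 + 7 days = January 14, 2019 onward; done January 15, 2019 — permitted.

None — every step was satisfied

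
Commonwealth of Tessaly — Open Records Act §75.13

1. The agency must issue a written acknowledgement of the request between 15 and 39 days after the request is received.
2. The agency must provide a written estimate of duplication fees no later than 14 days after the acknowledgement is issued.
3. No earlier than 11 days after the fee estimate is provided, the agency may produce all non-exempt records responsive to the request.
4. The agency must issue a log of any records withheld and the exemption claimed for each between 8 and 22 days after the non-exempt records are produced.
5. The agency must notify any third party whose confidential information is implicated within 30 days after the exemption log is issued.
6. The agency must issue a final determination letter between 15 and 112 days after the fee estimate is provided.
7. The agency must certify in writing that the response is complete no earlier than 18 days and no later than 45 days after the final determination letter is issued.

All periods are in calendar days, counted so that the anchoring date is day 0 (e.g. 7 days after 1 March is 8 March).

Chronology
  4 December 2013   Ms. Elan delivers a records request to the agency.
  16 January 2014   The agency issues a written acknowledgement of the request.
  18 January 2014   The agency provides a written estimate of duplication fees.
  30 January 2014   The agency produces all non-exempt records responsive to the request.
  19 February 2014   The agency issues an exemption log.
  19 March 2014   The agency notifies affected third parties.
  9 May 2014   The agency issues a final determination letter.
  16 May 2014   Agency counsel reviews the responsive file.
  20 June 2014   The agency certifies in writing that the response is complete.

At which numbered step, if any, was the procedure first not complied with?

Step 1

Step 1: the window is 15–39 days after 4 December 2013 (when the request is received), so 19 December 2013 through 12 January 2014; 16 January 2014 is 4 days past the end of the window.
Later steps need not be reached.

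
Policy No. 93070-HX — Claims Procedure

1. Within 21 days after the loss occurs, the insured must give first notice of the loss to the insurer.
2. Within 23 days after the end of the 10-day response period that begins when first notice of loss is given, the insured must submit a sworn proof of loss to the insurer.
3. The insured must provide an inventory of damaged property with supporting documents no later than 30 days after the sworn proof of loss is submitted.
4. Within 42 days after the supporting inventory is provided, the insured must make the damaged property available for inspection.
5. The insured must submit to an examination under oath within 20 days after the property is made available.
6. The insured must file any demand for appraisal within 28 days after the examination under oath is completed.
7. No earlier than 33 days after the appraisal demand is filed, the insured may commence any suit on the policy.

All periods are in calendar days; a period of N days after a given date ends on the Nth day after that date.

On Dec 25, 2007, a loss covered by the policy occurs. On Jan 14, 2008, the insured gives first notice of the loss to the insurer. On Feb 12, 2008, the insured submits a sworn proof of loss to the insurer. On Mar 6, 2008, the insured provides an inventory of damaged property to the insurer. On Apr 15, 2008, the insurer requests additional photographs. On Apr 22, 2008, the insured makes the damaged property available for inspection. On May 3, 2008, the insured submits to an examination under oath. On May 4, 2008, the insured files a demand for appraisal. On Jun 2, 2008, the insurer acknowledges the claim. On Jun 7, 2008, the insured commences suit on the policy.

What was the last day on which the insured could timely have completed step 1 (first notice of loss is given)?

Jan 15, 2008

Step 1 runs from Dec 25, 2007, when the loss occurs. 21 days after Dec 25, 2007 is Jan 15, 2008.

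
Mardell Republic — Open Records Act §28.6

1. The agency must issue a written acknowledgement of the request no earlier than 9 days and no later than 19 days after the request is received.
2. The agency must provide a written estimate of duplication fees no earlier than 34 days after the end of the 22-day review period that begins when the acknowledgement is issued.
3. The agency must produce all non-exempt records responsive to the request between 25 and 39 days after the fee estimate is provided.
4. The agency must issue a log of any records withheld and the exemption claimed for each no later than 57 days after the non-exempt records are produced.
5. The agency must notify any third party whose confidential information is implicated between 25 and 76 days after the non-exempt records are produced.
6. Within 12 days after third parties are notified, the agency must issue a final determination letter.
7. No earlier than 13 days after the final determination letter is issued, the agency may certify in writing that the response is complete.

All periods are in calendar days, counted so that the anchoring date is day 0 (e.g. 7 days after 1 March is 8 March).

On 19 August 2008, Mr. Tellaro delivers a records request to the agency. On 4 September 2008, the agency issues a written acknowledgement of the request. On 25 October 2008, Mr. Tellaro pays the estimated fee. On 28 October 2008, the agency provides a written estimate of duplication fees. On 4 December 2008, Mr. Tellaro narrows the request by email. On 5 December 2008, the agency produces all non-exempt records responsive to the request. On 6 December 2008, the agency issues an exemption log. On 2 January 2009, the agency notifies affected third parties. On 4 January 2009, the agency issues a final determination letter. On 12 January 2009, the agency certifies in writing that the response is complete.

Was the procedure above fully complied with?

Step 1 — 9 and 19 days from 19 August 2008 (when the request is received) are 28 August 2008 and 7 September 2008 respectively; done 4 September 2008 — within the window.
Step 2 — must wait 34 days from 26 September 2008 (end of the 22-day review period, which began when the acknowledgement is issued on 4 September 2008), so not before 30 October 2008; done 28 October 2008 — 2 days too early.
The analysis stops there.

No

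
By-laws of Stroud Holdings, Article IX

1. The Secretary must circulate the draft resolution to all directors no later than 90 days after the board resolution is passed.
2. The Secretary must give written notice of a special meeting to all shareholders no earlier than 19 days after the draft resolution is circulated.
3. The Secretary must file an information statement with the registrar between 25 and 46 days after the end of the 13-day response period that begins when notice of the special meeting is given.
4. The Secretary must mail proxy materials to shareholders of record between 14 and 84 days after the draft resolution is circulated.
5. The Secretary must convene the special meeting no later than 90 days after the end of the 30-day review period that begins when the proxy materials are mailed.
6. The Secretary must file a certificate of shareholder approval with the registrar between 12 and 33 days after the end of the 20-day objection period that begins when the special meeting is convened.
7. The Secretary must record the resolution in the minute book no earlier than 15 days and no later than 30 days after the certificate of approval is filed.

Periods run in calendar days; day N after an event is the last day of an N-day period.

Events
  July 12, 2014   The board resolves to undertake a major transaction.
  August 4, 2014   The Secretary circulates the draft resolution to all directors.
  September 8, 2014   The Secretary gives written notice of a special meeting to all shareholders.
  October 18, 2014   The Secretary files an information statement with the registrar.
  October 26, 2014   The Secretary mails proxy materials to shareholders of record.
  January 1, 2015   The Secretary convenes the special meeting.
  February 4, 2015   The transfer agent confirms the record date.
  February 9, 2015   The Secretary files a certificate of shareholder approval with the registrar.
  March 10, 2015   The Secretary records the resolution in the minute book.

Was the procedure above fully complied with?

Yes

(1) due by July 12, 2014 + 90 days = October 10, 2014; completed August 4, 2014, before the deadline.
(2) permitted from August 4, 2014 + 19 days = August 23, 2014 onward; done September 8, 2014 — permitted.
(3) the permitted window runs from September 21, 2014 + 25 = October 16, 2014 to September 21, 2014 + 46 = November 6, 2014; done October 18, 2014 — within the window.
(4) the permitted window runs from August 4, 2014 + 14 = August 18, 2014 to August 4, 2014 + 84 = October 27, 2014; October 26, 2014 falls inside that range.
(5) due by November 25, 2014 + 90 days = February 23, 2015; done January 1, 2015 — timely.
(6) the permitted window runs from January 21, 2015 + 12 = February 2, 2015 to January 21, 2015 + 33 = February 23, 2015; February 9, 2015 falls inside that range.
(7) the permitted window runs from February 9, 2015 + 15 = February 24, 2015 to February 9, 2015 + 30 = March 11, 2015; March 10, 2015 falls inside that range.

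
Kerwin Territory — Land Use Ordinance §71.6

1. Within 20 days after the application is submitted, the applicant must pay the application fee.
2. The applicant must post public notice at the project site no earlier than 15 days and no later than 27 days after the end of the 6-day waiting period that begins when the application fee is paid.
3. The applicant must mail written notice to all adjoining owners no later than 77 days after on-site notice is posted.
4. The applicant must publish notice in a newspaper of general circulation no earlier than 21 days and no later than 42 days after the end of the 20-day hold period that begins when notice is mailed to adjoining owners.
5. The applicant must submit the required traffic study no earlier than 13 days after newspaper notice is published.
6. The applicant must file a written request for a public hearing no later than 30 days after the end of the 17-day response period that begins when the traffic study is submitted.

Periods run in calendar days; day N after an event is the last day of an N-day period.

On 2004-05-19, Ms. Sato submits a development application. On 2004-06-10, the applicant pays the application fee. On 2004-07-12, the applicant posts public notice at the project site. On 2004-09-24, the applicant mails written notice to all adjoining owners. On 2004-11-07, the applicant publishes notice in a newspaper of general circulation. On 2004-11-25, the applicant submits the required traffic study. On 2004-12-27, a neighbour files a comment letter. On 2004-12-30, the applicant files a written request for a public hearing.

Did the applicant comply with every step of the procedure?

Step 1 — counting 20 days from 2004-05-19 (when the application is submitted) gives a deadline of 2004-06-08; done 2004-06-10 — 2 days late.

No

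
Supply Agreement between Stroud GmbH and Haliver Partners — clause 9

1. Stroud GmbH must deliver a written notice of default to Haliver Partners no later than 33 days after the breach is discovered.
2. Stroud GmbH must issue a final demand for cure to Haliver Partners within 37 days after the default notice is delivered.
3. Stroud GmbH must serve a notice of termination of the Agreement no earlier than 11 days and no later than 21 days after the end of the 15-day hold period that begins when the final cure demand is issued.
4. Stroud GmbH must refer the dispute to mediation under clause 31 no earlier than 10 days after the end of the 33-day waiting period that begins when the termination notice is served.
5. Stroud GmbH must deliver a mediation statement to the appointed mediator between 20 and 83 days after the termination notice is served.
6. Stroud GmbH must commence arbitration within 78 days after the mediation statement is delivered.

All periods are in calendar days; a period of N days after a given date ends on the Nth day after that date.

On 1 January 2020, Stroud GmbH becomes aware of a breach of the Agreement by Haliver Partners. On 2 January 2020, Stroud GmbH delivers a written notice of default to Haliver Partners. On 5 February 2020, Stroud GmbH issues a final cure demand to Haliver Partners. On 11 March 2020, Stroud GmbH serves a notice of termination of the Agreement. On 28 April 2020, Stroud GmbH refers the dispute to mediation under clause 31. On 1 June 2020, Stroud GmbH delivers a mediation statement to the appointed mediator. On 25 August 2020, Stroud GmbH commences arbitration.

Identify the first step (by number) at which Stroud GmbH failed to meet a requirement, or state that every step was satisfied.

Step 6

(1) due by 1 January 2020 + 33 days = 3 February 2020; 2 January 2020 is within that limit.
(2) due by 2 January 2020 + 37 days = 8 February 2020; completed 5 February 2020, before the deadline.
(3) the permitted window runs from 20 February 2020 + 11 = 2 March 2020 to 20 February 2020 + 21 = 12 March 2020; done 11 March 2020 — within the window.
(4) permitted from 13 April 2020 + 10 days = 23 April 2020 onward; 28 April 2020 is on or after that date.
(5) the permitted window runs from 11 March 2020 + 20 = 31 March 2020 to 11 March 2020 + 83 = 2 June 2020; done 1 June 2020 — within the window.
(6) due by 1 June 2020 + 78 days = 18 August 2020; 25 August 2020 misses that deadline by 7 days.
The procedure was therefore not followed at step 6.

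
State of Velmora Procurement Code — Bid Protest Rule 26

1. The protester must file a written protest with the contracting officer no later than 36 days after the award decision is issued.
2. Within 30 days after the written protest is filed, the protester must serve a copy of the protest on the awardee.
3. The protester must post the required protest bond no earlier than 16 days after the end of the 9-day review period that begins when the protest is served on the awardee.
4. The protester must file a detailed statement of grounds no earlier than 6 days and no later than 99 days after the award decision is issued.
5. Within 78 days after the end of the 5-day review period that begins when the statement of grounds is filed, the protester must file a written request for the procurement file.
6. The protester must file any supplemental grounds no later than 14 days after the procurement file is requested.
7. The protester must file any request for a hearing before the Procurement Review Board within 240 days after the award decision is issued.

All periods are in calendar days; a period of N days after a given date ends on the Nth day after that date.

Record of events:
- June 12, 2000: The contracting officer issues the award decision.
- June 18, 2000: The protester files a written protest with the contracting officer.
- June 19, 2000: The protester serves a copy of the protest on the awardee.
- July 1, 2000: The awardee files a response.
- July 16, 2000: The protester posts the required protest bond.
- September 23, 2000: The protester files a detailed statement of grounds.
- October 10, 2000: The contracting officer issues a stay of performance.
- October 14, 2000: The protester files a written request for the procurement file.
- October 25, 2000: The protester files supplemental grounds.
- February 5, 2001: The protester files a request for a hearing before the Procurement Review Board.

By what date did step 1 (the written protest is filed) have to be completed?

July 18, 2000

Step 1 runs from June 12, 2000, when the award decision is issued. 36 days after June 12, 2000 is July 18, 2000.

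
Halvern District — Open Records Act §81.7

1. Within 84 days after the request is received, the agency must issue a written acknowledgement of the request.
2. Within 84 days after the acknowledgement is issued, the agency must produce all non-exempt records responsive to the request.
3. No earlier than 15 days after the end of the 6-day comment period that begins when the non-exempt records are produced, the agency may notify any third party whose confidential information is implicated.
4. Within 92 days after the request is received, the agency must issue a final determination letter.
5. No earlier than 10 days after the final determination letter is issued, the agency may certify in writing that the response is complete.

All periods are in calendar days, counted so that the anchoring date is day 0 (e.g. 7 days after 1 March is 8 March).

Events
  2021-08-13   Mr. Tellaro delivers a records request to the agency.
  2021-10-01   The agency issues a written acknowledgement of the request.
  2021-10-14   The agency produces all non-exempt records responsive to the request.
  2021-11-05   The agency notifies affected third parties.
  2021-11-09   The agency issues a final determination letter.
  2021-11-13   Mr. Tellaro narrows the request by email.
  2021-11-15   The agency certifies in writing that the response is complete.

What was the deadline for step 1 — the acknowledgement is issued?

Step 1 runs from 2021-08-13, when the request is received. 84 days after 2021-08-13 is 2021-11-05.

2021-11-05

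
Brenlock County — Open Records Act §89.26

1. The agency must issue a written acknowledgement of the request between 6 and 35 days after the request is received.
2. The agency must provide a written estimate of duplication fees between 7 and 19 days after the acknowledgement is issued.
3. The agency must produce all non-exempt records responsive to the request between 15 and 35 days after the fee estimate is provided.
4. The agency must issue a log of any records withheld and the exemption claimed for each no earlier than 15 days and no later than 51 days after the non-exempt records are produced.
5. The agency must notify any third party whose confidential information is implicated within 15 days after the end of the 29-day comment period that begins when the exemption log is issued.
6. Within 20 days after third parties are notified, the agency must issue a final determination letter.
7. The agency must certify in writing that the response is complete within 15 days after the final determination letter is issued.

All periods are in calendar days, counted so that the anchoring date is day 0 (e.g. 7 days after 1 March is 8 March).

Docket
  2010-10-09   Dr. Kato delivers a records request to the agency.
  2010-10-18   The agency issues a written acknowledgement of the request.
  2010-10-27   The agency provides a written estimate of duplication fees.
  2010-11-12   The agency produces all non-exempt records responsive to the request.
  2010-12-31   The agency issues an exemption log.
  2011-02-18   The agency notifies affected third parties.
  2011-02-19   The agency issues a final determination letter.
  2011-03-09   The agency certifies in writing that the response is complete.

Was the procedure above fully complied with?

No

Step 1: the window is 6–35 days after 2010-10-09 (when the request is received), so 2010-10-15 through 2010-11-13; 2010-10-18 falls inside that range.
Step 2: the window is 7–19 days after 2010-10-18 (when the acknowledgement is issued), so 2010-10-25 through 2010-11-06; 2010-10-27 falls inside that range.
Step 3: the window is 15–35 days after 2010-10-27 (when the fee estimate is provided), so 2010-11-11 through 2010-12-01; 2010-11-12 falls inside that range.
Step 4: the window is 15–51 days after 2010-11-12 (when the non-exempt records are produced), so 2010-11-27 through 2011-01-02; done 2010-12-31, which is between those dates.
Step 5: 15 days after 2011-01-29 (end of the 29-day comment period, which began when the exemption log is issued on 2010-12-31) is 2011-02-13; not done until 2011-02-18, 5 days after the deadline.
The procedure was therefore not followed at step 5.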